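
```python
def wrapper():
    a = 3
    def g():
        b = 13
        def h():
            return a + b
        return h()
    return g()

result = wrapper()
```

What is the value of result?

Step 1: wrapper() defines a = 3. g() defines b = 13.
Step 2: h() accesses both from enclosing scopes: a = 3, b = 13.
Step 3: result = 3 + 13 = 16

The answer is 16.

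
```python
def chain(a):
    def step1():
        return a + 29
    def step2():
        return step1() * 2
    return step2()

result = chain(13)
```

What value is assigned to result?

Step 1: chain(13) captures a = 13.
Step 2: step2() calls step1() which returns 13 + 29 = 42.
Step 3: step2() returns 42 * 2 = 84

The answer is 84.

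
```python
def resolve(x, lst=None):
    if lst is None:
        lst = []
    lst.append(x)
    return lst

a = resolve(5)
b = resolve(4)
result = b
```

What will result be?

Step 1: None default with guard creates a NEW list each call.
Step 2: a = [5] (fresh list). b = [4] (another fresh list).
Step 3: result = [4] (this is the fix for mutable default)

The answer is [4].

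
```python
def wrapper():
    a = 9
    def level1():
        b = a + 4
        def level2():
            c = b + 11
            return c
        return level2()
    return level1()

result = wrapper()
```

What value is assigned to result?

Step 1: a = 9. b = a + 4 = 13.
Step 2: c = b + 11 = 13 + 11 = 24.
Step 3: result = 24

The answer is 24.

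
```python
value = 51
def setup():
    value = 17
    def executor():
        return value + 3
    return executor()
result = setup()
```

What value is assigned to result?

Step 1: setup() shadows global value with value = 17.
Step 2: executor() finds value = 17 in enclosing scope, computes 17 + 3 = 20.
Step 3: result = 20

The answer is 20.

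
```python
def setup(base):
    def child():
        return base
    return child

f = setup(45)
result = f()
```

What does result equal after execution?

Step 1: setup(45) creates closure capturing base = 45.
Step 2: f() returns the captured base = 45.
Step 3: result = 45

The answer is 45.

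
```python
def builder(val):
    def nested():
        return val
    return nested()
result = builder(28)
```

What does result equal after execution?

Step 1: builder(28) binds parameter val = 28.
Step 2: nested() looks up val in enclosing scope and finds the parameter val = 28.
Step 3: result = 28

The answer is 28.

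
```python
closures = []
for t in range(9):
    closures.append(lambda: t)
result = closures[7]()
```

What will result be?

Step 1: The loop creates 9 lambdas, all referencing the same variable t.
Step 2: After the loop, t = 8 (final value).
Step 3: closures[7]() looks up t at call time and finds 8. This is the late binding gotcha. result = 8

The answer is 8.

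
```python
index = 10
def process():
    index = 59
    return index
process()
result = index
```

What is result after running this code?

Step 1: index = 10 globally.
Step 2: process() creates a LOCAL index = 59 (no global keyword!).
Step 3: The global index is unchanged. result = 10

The answer is 10.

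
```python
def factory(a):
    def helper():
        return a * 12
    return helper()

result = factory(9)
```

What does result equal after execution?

Step 1: factory(9) binds parameter a = 9.
Step 2: helper() accesses a = 9 from enclosing scope.
Step 3: result = 9 * 12 = 108

The answer is 108.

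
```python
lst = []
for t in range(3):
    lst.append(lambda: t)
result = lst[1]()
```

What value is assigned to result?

Step 1: The loop creates 3 lambdas, all referencing the same variable t.
Step 2: After the loop, t = 2 (final value).
Step 3: lst[1]() looks up t at call time and finds 2. This is the late binding gotcha. result = 2

The answer is 2.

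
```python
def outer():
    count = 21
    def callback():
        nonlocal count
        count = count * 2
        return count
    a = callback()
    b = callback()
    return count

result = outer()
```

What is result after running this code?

Step 1: count starts at 21.
Step 2: First callback(): count = 21 * 2 = 42.
Step 3: Second callback(): count = 42 * 2 = 84.
Step 4: result = 84

The answer is 84.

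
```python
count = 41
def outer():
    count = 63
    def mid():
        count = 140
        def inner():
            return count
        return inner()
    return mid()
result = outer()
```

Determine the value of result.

Step 1: Three levels of shadowing: global 41, outer 63, mid 140.
Step 2: inner() finds count = 140 in enclosing mid() scope.
Step 3: result = 140

The answer is 140.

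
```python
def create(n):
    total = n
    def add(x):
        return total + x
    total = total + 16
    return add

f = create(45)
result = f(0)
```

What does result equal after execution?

Step 1: create(45) sets total = 45, then total = 45 + 16 = 61.
Step 2: Closures capture by reference, so add sees total = 61.
Step 3: f(0) returns 61 + 0 = 61

The answer is 61.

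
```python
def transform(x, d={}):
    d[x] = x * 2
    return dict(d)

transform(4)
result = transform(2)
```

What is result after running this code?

Step 1: Mutable default dict is shared across calls.
Step 2: First call adds 4: 8. Second call adds 2: 4.
Step 3: result = {4: 8, 2: 4}

The answer is {4: 8, 2: 4}.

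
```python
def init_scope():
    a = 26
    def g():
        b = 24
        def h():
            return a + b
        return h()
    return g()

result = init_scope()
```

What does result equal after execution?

Step 1: init_scope() defines a = 26. g() defines b = 24.
Step 2: h() accesses both from enclosing scopes: a = 26, b = 24.
Step 3: result = 26 + 24 = 50

The answer is 50.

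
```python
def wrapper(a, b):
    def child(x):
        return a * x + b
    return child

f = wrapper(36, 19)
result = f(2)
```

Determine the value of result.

Step 1: wrapper(36, 19) captures a = 36, b = 19.
Step 2: f(2) computes 36 * 2 + 19 = 91.
Step 3: result = 91

The answer is 91.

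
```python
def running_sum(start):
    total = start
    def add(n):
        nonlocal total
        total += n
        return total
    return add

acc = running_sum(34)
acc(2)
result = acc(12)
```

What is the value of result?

Step 1: running_sum(34) creates closure with total = 34.
Step 2: First acc(2): total = 34 + 2 = 36.
Step 3: Second acc(12): total = 36 + 12 = 48. result = 48

The answer is 48.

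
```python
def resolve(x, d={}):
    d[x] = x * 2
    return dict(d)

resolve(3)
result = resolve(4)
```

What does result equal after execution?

Step 1: Mutable default dict is shared across calls.
Step 2: First call adds 3: 6. Second call adds 4: 8.
Step 3: result = {3: 6, 4: 8}

The answer is {3: 6, 4: 8}.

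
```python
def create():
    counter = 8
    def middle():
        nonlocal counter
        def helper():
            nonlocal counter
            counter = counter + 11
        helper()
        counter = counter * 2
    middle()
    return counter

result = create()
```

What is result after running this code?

Step 1: counter = 8.
Step 2: helper() adds 11: counter = 8 + 11 = 19.
Step 3: middle() doubles: counter = 19 * 2 = 38.
Step 4: result = 38

The answer is 38.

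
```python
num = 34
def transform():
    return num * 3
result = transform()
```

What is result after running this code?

Step 1: num = 34 is defined globally.
Step 2: transform() looks up num from global scope = 34, then computes 34 * 3 = 102.
Step 3: result = 102

The answer is 102.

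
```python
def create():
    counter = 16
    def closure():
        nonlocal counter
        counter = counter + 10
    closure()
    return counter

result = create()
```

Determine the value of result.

Step 1: create() sets counter = 16.
Step 2: closure() uses nonlocal to modify counter in create's scope: counter = 16 + 10 = 26.
Step 3: create() returns the modified counter = 26

The answer is 26.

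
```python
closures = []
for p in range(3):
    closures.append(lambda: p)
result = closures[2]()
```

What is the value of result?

Step 1: The loop creates 3 lambdas, all referencing the same variable p.
Step 2: After the loop, p = 2 (final value).
Step 3: closures[2]() looks up p at call time and finds 2. This is the late binding gotcha. result = 2

The answer is 2.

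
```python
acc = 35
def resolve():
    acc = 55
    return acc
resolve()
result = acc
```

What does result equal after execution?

Step 1: acc = 35 globally.
Step 2: resolve() creates a LOCAL acc = 55 (no global keyword!).
Step 3: The global acc is unchanged. result = 35

The answer is 35.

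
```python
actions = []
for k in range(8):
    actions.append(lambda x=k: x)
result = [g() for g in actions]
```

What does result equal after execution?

Step 1: Default arg x=k captures k at each iteration.
Step 2: Each lambda has its own default: 0, 1, ..., 7.
Step 3: result = [0, 1, 2, 3, 4, 5, 6, 7]

The answer is [0, 1, 2, 3, 4, 5, 6, 7].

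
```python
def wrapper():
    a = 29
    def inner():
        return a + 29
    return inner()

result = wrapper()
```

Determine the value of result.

Step 1: wrapper() defines a = 29.
Step 2: inner() reads a = 29 from enclosing scope, returns 29 + 29 = 58.
Step 3: result = 58

The answer is 58.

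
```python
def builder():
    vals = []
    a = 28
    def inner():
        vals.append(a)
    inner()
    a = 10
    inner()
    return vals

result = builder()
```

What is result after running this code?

Step 1: a = 28. inner() appends current a to vals.
Step 2: First inner(): appends 28. Then a = 10.
Step 3: Second inner(): appends 10 (closure sees updated a). result = [28, 10]

The answer is [28, 10].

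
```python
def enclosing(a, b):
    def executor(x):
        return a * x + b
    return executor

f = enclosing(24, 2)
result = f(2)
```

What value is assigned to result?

Step 1: enclosing(24, 2) captures a = 24, b = 2.
Step 2: f(2) computes 24 * 2 + 2 = 50.
Step 3: result = 50

The answer is 50.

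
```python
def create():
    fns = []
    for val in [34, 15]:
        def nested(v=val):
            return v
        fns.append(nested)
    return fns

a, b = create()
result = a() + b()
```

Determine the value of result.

Step 1: Default argument v=val captures val at each iteration.
Step 2: a() returns 34 (captured at first iteration), b() returns 15 (captured at second).
Step 3: result = 34 + 15 = 49

The answer is 49.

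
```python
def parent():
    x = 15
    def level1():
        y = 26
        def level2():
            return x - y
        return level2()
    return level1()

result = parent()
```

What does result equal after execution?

Step 1: x = 15 in parent. y = 26 in level1.
Step 2: level2() reads x = 15 and y = 26 from enclosing scopes.
Step 3: result = 15 - 26 = -11

The answer is -11.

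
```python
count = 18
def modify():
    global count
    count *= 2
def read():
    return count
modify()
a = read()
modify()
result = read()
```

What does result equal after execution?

Step 1: count = 18.
Step 2: First modify(): count = 18 * 2 = 36.
Step 3: Second modify(): count = 36 * 2 = 72.
Step 4: read() returns 72

The answer is 72.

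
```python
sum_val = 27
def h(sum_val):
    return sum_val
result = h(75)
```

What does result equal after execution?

Step 1: Global sum_val = 27.
Step 2: h(75) takes parameter sum_val = 75, which shadows the global.
Step 3: result = 75

The answer is 75.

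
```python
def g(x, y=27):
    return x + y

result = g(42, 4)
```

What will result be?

Step 1: g(42, 4) overrides default y with 4.
Step 2: Returns 42 + 4 = 46.
Step 3: result = 46

The answer is 46.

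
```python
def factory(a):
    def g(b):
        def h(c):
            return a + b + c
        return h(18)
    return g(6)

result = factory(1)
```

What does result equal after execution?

Step 1: a = 1, b = 6, c = 18 across three nested scopes.
Step 2: h() accesses all three via LEGB rule.
Step 3: result = 1 + 6 + 18 = 25

The answer is 25.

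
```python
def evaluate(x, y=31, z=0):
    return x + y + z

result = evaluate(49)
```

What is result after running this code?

Step 1: evaluate(49) uses defaults y = 31, z = 0.
Step 2: Returns 49 + 31 + 0 = 80.
Step 3: result = 80

The answer is 80.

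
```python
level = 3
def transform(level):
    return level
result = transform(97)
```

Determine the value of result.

Step 1: Global level = 3.
Step 2: transform(97) takes parameter level = 97, which shadows the global.
Step 3: result = 97

The answer is 97.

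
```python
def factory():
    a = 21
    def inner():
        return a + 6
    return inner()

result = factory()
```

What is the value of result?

Step 1: factory() defines a = 21.
Step 2: inner() reads a = 21 from enclosing scope, returns 21 + 6 = 27.
Step 3: result = 27

The answer is 27.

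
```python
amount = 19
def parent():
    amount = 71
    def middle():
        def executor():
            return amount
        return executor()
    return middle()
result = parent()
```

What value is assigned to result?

Step 1: parent() defines amount = 71. middle() and executor() have no local amount.
Step 2: executor() checks local (none), enclosing middle() (none), enclosing parent() and finds amount = 71.
Step 3: result = 71

The answer is 71.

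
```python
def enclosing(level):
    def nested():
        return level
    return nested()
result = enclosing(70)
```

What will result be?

Step 1: enclosing(70) binds parameter level = 70.
Step 2: nested() looks up level in enclosing scope and finds the parameter level = 70.
Step 3: result = 70

The answer is 70.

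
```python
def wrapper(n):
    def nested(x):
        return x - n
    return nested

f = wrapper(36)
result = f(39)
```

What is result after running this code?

Step 1: wrapper(36) creates a closure capturing n = 36.
Step 2: f(39) computes 39 - 36 = 3.
Step 3: result = 3

The answer is 3.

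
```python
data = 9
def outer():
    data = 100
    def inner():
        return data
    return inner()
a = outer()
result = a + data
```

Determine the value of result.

Step 1: outer() has local data = 100. inner() reads from enclosing.
Step 2: outer() returns 100. Global data = 9 unchanged.
Step 3: result = 100 + 9 = 109

The answer is 109.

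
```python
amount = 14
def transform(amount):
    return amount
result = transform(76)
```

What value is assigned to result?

Step 1: Global amount = 14.
Step 2: transform(76) takes parameter amount = 76, which shadows the global.
Step 3: result = 76

The answer is 76.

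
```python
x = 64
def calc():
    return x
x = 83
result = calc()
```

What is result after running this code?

Step 1: x is first set to 64, then reassigned to 83.
Step 2: calc() is called after the reassignment, so it looks up the current global x = 83.
Step 3: result = 83

The answer is 83.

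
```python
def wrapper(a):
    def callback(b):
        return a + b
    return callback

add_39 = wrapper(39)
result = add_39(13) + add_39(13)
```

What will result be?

Step 1: add_39 captures a = 39.
Step 2: add_39(13) = 39 + 13 = 52, called twice.
Step 3: result = 52 + 52 = 104

The answer is 104.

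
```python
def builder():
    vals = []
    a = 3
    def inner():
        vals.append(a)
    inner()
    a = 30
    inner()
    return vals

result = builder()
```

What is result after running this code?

Step 1: a = 3. inner() appends current a to vals.
Step 2: First inner(): appends 3. Then a = 30.
Step 3: Second inner(): appends 30 (closure sees updated a). result = [3, 30]

The answer is [3, 30].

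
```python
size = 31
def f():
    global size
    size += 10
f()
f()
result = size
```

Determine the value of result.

Step 1: size = 31.
Step 2: First f(): size = 31 + 10 = 41.
Step 3: Second f(): size = 41 + 10 = 51. result = 51

The answer is 51.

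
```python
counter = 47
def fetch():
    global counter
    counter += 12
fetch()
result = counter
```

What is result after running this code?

Step 1: counter = 47 globally.
Step 2: fetch() modifies global counter: counter += 12 = 59.
Step 3: result = 59

The answer is 59.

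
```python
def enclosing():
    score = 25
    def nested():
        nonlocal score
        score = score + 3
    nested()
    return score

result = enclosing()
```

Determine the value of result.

Step 1: enclosing() sets score = 25.
Step 2: nested() uses nonlocal to modify score in enclosing's scope: score = 25 + 3 = 28.
Step 3: enclosing() returns the modified score = 28

The answer is 28.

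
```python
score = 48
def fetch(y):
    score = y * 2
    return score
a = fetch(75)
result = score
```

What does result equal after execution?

Step 1: Global score = 48.
Step 2: fetch(75) creates local score = 75 * 2 = 150.
Step 3: Global score unchanged because no global keyword. result = 48

The answer is 48.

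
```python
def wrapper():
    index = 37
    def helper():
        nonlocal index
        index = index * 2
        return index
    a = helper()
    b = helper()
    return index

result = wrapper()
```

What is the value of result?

Step 1: index starts at 37.
Step 2: First helper(): index = 37 * 2 = 74.
Step 3: Second helper(): index = 74 * 2 = 148.
Step 4: result = 148

The answer is 148.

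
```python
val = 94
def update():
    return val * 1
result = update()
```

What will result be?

Step 1: val = 94 is defined globally.
Step 2: update() looks up val from global scope = 94, then computes 94 * 1 = 94.
Step 3: result = 94

The answer is 94.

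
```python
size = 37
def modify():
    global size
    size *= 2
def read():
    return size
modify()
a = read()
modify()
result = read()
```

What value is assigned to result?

Step 1: size = 37.
Step 2: First modify(): size = 37 * 2 = 74.
Step 3: Second modify(): size = 74 * 2 = 148.
Step 4: read() returns 148

The answer is 148.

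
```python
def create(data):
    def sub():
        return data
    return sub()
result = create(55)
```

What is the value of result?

Step 1: create(55) binds parameter data = 55.
Step 2: sub() looks up data in enclosing scope and finds the parameter data = 55.
Step 3: result = 55

The answer is 55.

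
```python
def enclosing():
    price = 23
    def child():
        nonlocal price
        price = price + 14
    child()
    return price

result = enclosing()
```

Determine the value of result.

Step 1: enclosing() sets price = 23.
Step 2: child() uses nonlocal to modify price in enclosing's scope: price = 23 + 14 = 37.
Step 3: enclosing() returns the modified price = 37

The answer is 37.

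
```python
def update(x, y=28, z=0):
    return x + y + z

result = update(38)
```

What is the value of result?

Step 1: update(38) uses defaults y = 28, z = 0.
Step 2: Returns 38 + 28 + 0 = 66.
Step 3: result = 66

The answer is 66.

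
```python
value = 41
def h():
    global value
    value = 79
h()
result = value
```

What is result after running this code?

Step 1: value = 41 globally.
Step 2: h() declares global value and sets it to 79.
Step 3: After h(), global value = 79. result = 79

The answer is 79.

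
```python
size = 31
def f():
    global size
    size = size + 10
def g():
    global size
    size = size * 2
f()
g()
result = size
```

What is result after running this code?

Step 1: size = 31.
Step 2: f() adds 10: size = 31 + 10 = 41.
Step 3: g() doubles: size = 41 * 2 = 82.
Step 4: result = 82

The answer is 82.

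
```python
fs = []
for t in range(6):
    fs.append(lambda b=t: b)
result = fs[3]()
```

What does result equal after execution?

Step 1: Default argument b=t captures t's value at each iteration.
Step 2: fs[3] captured b = 3 when t was 3.
Step 3: result = 3

The answer is 3.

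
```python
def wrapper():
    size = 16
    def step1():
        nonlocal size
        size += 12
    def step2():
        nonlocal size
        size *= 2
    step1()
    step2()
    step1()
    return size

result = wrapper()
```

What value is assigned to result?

Step 1: size = 16.
Step 2: step1(): size = 16 + 12 = 28.
Step 3: step2(): size = 28 * 2 = 56.
Step 4: step1(): size = 56 + 12 = 68. result = 68

The answer is 68.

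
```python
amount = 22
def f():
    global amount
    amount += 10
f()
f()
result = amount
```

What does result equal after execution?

Step 1: amount = 22.
Step 2: First f(): amount = 22 + 10 = 32.
Step 3: Second f(): amount = 32 + 10 = 42. result = 42

The answer is 42.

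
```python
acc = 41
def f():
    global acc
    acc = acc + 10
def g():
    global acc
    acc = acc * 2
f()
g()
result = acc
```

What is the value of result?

Step 1: acc = 41.
Step 2: f() adds 10: acc = 41 + 10 = 51.
Step 3: g() doubles: acc = 51 * 2 = 102.
Step 4: result = 102

The answer is 102.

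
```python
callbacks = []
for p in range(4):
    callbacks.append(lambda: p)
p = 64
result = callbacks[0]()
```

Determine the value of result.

Step 1: Lambdas capture the variable p by reference, not by value.
Step 2: After the loop, p is reassigned to 64.
Step 3: callbacks[0]() looks up the current p = 64. result = 64

The answer is 64.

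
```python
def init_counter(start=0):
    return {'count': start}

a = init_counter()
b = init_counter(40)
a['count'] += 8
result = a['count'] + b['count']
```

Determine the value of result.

Step 1: init_counter() returns a new dict each call (immutable default 0).
Step 2: a = {'count': 0}, b = {'count': 40}.
Step 3: a['count'] += 8 = 8. result = 8 + 40 = 48

The answer is 48.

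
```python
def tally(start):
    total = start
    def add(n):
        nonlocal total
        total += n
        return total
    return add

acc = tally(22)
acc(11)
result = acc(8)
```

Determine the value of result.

Step 1: tally(22) creates closure with total = 22.
Step 2: First acc(11): total = 22 + 11 = 33.
Step 3: Second acc(8): total = 33 + 8 = 41. result = 41

The answer is 41.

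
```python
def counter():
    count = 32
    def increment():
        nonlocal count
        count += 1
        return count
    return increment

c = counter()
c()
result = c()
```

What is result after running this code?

Step 1: counter() creates closure with count = 32.
Step 2: Each c() call increments count via nonlocal. After 2 calls: 32 + 2 = 34.
Step 3: result = 34

The answer is 34.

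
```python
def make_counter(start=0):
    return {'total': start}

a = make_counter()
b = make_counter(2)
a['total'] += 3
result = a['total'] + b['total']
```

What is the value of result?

Step 1: make_counter() returns a new dict each call (immutable default 0).
Step 2: a = {'total': 0}, b = {'total': 2}.
Step 3: a['total'] += 3 = 3. result = 3 + 2 = 5

The answer is 5.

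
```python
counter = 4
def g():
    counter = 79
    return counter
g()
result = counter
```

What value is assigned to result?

Step 1: Global counter = 4.
Step 2: g() creates local counter = 79 (shadow, not modification).
Step 3: After g() returns, global counter is unchanged. result = 4

The answer is 4.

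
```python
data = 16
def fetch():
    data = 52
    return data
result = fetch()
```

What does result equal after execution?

Step 1: Global data = 16.
Step 2: fetch() creates local data = 52, shadowing the global.
Step 3: Returns local data = 52. result = 52

The answer is 52.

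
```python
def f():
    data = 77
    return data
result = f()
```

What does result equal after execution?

Step 1: f() defines data = 77 in its local scope.
Step 2: return data finds the local variable data = 77.
Step 3: result = 77

The answer is 77.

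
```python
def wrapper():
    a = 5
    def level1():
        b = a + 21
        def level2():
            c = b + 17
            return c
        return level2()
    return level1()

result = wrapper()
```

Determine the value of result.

Step 1: a = 5. b = a + 21 = 26.
Step 2: c = b + 17 = 26 + 17 = 43.
Step 3: result = 43

The answer is 43.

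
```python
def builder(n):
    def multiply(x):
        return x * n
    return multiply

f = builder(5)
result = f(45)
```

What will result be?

Step 1: builder(5) returns multiply closure with n = 5.
Step 2: f(45) computes 45 * 5 = 225.
Step 3: result = 225

The answer is 225.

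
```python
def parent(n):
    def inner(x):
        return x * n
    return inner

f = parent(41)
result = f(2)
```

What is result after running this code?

Step 1: parent(41) creates a closure capturing n = 41.
Step 2: f(2) computes 2 * 41 = 82.
Step 3: result = 82

The answer is 82.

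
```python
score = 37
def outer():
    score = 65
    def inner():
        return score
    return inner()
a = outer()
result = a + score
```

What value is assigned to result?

Step 1: outer() has local score = 65. inner() reads from enclosing.
Step 2: outer() returns 65. Global score = 37 unchanged.
Step 3: result = 65 + 37 = 102

The answer is 102.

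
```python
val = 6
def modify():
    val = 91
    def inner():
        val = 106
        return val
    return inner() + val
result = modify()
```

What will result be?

Step 1: modify() has local val = 91. inner() has local val = 106.
Step 2: inner() returns its local val = 106.
Step 3: modify() returns 106 + its own val (91) = 197

The answer is 197.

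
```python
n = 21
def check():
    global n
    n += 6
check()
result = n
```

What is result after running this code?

Step 1: n = 21 globally.
Step 2: check() modifies global n: n += 6 = 27.
Step 3: result = 27

The answer is 27.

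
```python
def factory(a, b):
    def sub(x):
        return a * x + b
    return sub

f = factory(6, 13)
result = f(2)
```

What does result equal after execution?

Step 1: factory(6, 13) captures a = 6, b = 13.
Step 2: f(2) computes 6 * 2 + 13 = 25.
Step 3: result = 25

The answer is 25.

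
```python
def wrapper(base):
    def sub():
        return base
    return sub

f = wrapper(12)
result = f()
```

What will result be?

Step 1: wrapper(12) creates closure capturing base = 12.
Step 2: f() returns the captured base = 12.
Step 3: result = 12

The answer is 12.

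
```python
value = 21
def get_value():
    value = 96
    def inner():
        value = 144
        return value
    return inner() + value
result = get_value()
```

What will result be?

Step 1: get_value() has local value = 96. inner() has local value = 144.
Step 2: inner() returns its local value = 144.
Step 3: get_value() returns 144 + its own value (96) = 240

The answer is 240.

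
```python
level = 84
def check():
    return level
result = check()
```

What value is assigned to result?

Step 1: level = 84 is defined in the global scope.
Step 2: check() looks up level. No local level exists, so Python checks the global scope via LEGB rule and finds level = 84.
Step 3: result = 84

The answer is 84.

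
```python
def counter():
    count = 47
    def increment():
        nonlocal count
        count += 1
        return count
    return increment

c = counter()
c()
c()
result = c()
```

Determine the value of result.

Step 1: counter() creates closure with count = 47.
Step 2: Each c() call increments count via nonlocal. After 3 calls: 47 + 3 = 50.
Step 3: result = 50

The answer is 50.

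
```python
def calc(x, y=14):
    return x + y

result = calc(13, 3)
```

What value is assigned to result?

Step 1: calc(13, 3) overrides default y with 3.
Step 2: Returns 13 + 3 = 16.
Step 3: result = 16

The answer is 16.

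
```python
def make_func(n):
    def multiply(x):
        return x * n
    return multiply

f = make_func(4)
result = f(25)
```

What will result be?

Step 1: make_func(4) returns multiply closure with n = 4.
Step 2: f(25) computes 25 * 4 = 100.
Step 3: result = 100

The answer is 100.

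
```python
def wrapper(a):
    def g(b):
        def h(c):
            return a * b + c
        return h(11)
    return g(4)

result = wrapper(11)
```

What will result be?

Step 1: a = 11, b = 4, c = 11.
Step 2: h() computes a * b + c = 11 * 4 + 11 = 55.
Step 3: result = 55

The answer is 55.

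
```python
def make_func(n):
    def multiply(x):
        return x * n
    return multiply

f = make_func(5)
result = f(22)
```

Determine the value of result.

Step 1: make_func(5) returns multiply closure with n = 5.
Step 2: f(22) computes 22 * 5 = 110.
Step 3: result = 110

The answer is 110.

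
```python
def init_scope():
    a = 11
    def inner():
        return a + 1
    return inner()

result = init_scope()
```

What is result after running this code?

Step 1: init_scope() defines a = 11.
Step 2: inner() reads a = 11 from enclosing scope, returns 11 + 1 = 12.
Step 3: result = 12

The answer is 12.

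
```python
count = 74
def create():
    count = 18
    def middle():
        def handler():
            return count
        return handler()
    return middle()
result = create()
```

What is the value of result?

Step 1: create() defines count = 18. middle() and handler() have no local count.
Step 2: handler() checks local (none), enclosing middle() (none), enclosing create() and finds count = 18.
Step 3: result = 18

The answer is 18.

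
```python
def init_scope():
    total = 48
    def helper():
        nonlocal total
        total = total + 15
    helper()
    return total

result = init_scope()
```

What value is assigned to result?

Step 1: init_scope() sets total = 48.
Step 2: helper() uses nonlocal to modify total in init_scope's scope: total = 48 + 15 = 63.
Step 3: init_scope() returns the modified total = 63

The answer is 63.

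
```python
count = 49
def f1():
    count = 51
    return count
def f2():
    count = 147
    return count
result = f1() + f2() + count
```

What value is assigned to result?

Step 1: Each function shadows global count with its own local.
Step 2: f1() returns 51, f2() returns 147.
Step 3: Global count = 49 is unchanged. result = 51 + 147 + 49 = 247

The answer is 247.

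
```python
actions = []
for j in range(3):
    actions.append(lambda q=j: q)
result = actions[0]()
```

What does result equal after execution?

Step 1: Default argument q=j captures j's value at each iteration.
Step 2: actions[0] captured q = 0 when j was 0.
Step 3: result = 0

The answer is 0.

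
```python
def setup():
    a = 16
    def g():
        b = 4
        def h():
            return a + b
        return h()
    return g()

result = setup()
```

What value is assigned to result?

Step 1: setup() defines a = 16. g() defines b = 4.
Step 2: h() accesses both from enclosing scopes: a = 16, b = 4.
Step 3: result = 16 + 4 = 20

The answer is 20.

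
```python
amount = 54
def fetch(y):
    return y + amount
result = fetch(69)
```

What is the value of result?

Step 1: amount = 54 is defined globally.
Step 2: fetch(69) uses parameter y = 69 and looks up amount from global scope = 54.
Step 3: result = 69 + 54 = 123

The answer is 123.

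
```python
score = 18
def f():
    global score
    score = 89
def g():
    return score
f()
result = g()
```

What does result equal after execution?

Step 1: score = 18.
Step 2: f() sets global score = 89.
Step 3: g() reads global score = 89. result = 89

The answer is 89.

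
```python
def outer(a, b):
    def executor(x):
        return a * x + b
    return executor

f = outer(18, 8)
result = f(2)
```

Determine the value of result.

Step 1: outer(18, 8) captures a = 18, b = 8.
Step 2: f(2) computes 18 * 2 + 8 = 44.
Step 3: result = 44

The answer is 44.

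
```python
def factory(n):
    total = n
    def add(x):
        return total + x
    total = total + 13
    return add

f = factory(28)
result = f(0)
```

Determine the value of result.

Step 1: factory(28) sets total = 28, then total = 28 + 13 = 41.
Step 2: Closures capture by reference, so add sees total = 41.
Step 3: f(0) returns 41 + 0 = 41

The answer is 41.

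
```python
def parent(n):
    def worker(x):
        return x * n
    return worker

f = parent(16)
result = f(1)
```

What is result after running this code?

Step 1: parent(16) creates a closure capturing n = 16.
Step 2: f(1) computes 1 * 16 = 16.
Step 3: result = 16

The answer is 16.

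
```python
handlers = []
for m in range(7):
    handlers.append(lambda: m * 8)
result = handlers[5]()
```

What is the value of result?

Step 1: All lambdas reference the same variable m (late binding).
Step 2: After the loop, m = 6. Every lambda returns m * 8.
Step 3: handlers[5]() = 6 * 8 = 48

The answer is 48.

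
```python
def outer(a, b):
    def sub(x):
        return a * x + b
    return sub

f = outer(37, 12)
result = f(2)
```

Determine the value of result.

Step 1: outer(37, 12) captures a = 37, b = 12.
Step 2: f(2) computes 37 * 2 + 12 = 86.
Step 3: result = 86

The answer is 86.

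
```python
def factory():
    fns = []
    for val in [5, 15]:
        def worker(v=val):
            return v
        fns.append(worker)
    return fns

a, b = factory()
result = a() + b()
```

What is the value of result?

Step 1: Default argument v=val captures val at each iteration.
Step 2: a() returns 5 (captured at first iteration), b() returns 15 (captured at second).
Step 3: result = 5 + 15 = 20

The answer is 20.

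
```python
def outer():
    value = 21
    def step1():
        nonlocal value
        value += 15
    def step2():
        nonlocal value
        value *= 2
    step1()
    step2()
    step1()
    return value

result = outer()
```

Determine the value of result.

Step 1: value = 21.
Step 2: step1(): value = 21 + 15 = 36.
Step 3: step2(): value = 36 * 2 = 72.
Step 4: step1(): value = 72 + 15 = 87. result = 87

The answer is 87.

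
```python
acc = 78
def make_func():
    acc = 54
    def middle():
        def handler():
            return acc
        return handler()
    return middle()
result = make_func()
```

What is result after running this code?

Step 1: make_func() defines acc = 54. middle() and handler() have no local acc.
Step 2: handler() checks local (none), enclosing middle() (none), enclosing make_func() and finds acc = 54.
Step 3: result = 54

The answer is 54.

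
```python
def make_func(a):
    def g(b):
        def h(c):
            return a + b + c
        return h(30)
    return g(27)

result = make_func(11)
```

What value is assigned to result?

Step 1: a = 11, b = 27, c = 30 across three nested scopes.
Step 2: h() accesses all three via LEGB rule.
Step 3: result = 11 + 27 + 30 = 68

The answer is 68.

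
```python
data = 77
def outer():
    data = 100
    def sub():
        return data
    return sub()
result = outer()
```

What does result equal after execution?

Step 1: data = 77 globally, but outer() defines data = 100 locally.
Step 2: sub() looks up data. Not in local scope, so checks enclosing scope (outer) and finds data = 100.
Step 3: result = 100

The answer is 100.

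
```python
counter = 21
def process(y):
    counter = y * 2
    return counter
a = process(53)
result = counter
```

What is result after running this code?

Step 1: Global counter = 21.
Step 2: process(53) creates local counter = 53 * 2 = 106.
Step 3: Global counter unchanged because no global keyword. result = 21

The answer is 21.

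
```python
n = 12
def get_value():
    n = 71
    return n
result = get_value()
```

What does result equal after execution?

Step 1: Global n = 12.
Step 2: get_value() creates local n = 71, shadowing the global.
Step 3: Returns local n = 71. result = 71

The answer is 71.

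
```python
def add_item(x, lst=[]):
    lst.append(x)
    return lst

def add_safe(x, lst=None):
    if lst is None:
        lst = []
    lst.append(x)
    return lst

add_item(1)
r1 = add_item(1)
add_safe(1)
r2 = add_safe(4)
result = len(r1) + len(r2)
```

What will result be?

Step 1: add_item shares mutable default: after 2 calls, lst = [1, 1], len = 2.
Step 2: add_safe creates fresh list each time: r2 = [4], len = 1.
Step 3: result = 2 + 1 = 3

The answer is 3.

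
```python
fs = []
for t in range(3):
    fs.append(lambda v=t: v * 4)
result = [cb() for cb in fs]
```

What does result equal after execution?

Step 1: Default arg v=t captures t at each iteration.
Step 2: fs[k] has v defaulting to k, returns k * 4.
Step 3: result = [0, 4, 8]

The answer is [0, 4, 8].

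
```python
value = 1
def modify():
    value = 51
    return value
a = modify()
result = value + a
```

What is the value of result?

Step 1: Global value = 1. modify() returns local value = 51.
Step 2: a = 51. Global value still = 1.
Step 3: result = 1 + 51 = 52

The answer is 52.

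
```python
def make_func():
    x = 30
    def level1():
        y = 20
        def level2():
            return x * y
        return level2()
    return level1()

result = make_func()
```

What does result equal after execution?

Step 1: x = 30 in make_func. y = 20 in level1.
Step 2: level2() reads x = 30 and y = 20 from enclosing scopes.
Step 3: result = 30 * 20 = 600

The answer is 600.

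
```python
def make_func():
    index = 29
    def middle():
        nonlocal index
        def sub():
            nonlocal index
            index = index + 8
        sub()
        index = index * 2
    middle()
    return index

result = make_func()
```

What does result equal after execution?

Step 1: index = 29.
Step 2: sub() adds 8: index = 29 + 8 = 37.
Step 3: middle() doubles: index = 37 * 2 = 74.
Step 4: result = 74

The answer is 74.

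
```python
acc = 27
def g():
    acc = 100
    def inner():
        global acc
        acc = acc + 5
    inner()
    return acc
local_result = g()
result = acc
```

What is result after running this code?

Step 1: Global acc = 27. g() creates local acc = 100.
Step 2: inner() declares global acc and adds 5: global acc = 27 + 5 = 32.
Step 3: g() returns its local acc = 100 (unaffected by inner).
Step 4: result = global acc = 32

The answer is 32.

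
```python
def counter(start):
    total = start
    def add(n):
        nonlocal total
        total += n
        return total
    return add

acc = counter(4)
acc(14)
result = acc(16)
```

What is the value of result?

Step 1: counter(4) creates closure with total = 4.
Step 2: First acc(14): total = 4 + 14 = 18.
Step 3: Second acc(16): total = 18 + 16 = 34. result = 34

The answer is 34.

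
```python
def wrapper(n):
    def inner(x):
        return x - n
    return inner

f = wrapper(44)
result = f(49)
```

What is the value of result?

Step 1: wrapper(44) creates a closure capturing n = 44.
Step 2: f(49) computes 49 - 44 = 5.
Step 3: result = 5

The answer is 5.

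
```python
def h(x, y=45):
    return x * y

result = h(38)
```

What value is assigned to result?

Step 1: h(38) uses default y = 45.
Step 2: Returns 38 * 45 = 1710.
Step 3: result = 1710

The answer is 1710.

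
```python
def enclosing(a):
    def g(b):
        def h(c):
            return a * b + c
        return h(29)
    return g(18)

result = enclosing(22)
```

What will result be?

Step 1: a = 22, b = 18, c = 29.
Step 2: h() computes a * b + c = 22 * 18 + 29 = 425.
Step 3: result = 425

The answer is 425.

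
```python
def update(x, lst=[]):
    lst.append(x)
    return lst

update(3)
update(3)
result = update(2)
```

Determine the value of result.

Step 1: Mutable default argument gotcha! The list [] is created once.
Step 2: Each call appends to the SAME list: [3], [3, 3], [3, 3, 2].
Step 3: result = [3, 3, 2]

The answer is [3, 3, 2].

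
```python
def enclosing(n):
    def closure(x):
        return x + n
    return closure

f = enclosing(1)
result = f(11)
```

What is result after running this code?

Step 1: enclosing(1) creates a closure that captures n = 1.
Step 2: f(11) calls the closure with x = 11, returning 11 + 1 = 12.
Step 3: result = 12

The answer is 12.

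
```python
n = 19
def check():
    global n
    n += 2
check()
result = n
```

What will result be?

Step 1: n = 19 globally.
Step 2: check() modifies global n: n += 2 = 21.
Step 3: result = 21

The answer is 21.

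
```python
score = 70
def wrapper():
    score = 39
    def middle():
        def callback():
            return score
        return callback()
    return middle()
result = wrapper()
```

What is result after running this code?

Step 1: wrapper() defines score = 39. middle() and callback() have no local score.
Step 2: callback() checks local (none), enclosing middle() (none), enclosing wrapper() and finds score = 39.
Step 3: result = 39

The answer is 39.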